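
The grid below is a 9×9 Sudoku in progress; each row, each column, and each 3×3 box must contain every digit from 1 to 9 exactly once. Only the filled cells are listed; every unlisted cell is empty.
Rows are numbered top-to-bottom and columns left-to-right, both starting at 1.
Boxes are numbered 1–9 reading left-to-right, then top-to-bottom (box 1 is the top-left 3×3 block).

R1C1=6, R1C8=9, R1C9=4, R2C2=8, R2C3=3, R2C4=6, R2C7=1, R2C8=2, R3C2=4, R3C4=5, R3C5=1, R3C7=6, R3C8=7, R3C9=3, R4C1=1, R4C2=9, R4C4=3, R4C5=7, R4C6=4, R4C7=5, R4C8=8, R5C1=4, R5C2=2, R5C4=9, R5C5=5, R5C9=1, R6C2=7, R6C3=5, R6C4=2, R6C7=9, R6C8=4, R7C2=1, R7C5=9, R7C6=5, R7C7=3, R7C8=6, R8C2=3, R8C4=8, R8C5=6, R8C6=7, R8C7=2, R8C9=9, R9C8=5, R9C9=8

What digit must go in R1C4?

7

Row 1 already contains {4, 6, 9}.
Column 4 already contains {2, 3, 5, 6, 8, 9}.
Its 3×3 block (box 2) already contains {1, 5, 6}.
The only value from 1–9 not eliminated is 7, so R1C4 = 7.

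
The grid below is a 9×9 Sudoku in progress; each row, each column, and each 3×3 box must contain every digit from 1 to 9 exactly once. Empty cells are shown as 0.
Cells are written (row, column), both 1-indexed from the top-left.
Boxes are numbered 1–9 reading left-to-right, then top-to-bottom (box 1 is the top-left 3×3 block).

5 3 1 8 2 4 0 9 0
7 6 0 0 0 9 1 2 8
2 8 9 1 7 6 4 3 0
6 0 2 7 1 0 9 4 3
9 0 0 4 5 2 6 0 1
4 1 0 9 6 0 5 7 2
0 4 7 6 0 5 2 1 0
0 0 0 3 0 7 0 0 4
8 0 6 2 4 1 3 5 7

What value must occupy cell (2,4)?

5

Row 2 already contains {1, 2, 6, 7, 8, 9}.
Column 4 already contains {1, 2, 3, 4, 6, 7, 8, 9}.
Its 3×3 block (box 2) already contains {1, 2, 4, 6, 7, 8, 9}.
The only value from 1–9 not eliminated is 5, so (2,4) = 5.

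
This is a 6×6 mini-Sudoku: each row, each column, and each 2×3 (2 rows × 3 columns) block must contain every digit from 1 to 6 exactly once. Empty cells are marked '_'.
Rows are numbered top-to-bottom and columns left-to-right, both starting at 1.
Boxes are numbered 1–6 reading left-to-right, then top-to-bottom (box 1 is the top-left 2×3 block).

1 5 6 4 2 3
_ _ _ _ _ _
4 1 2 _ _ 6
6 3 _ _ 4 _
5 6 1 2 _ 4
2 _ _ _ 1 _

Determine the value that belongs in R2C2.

Cell R2C2 itself could take any of {2, 4} by direct elimination.
Consider where 2 can go in column 2.
R6C2 is out (row 6 already has a 2).
So the only cell in column 2 that can hold 2 is R2C2.
Therefore R2C2 = 2.

2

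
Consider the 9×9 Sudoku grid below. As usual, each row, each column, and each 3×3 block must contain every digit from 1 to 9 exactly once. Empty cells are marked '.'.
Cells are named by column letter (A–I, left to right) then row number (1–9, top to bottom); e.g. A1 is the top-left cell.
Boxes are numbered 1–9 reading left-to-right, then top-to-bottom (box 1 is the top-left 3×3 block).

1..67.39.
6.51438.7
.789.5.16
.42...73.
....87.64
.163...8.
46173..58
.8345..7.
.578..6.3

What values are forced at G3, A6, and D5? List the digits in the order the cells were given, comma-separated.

4,7,2

For G3:
  Consider where 4 can go in box 3.
  I1 is out (column I already has a 4).
  H2 is out (row 2 already has a 4).
  So the only cell in box 3 that can hold 4 is G3.
  So G3 = 4.
For A6:
  Consider where 7 can go in column A.
  A3 is out (row 3 already has a 7).
  A4 is out (row 4 already has a 7).
  A5 is out (row 5 already has a 7).
  A8 is out (row 8 already has a 7).
  A9 is out (row 9 already has a 7).
  So the only cell in column A that can hold 7 is A6.
  So A6 = 7.
For D5:
  Consider where 2 can go in column D.
  D4 is out (row 4 already has a 2).
  So the only cell in column D that can hold 2 is D5.
  So D5 = 2.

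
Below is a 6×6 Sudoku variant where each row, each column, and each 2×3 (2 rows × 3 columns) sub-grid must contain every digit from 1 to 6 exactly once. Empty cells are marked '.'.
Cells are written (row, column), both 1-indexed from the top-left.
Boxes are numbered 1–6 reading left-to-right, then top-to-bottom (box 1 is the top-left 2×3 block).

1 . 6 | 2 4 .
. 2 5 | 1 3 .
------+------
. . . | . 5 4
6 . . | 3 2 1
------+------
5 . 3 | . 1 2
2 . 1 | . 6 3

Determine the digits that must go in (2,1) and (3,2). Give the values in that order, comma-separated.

4,1

For (2,1):
  Row 2 already contains {1, 2, 3, 5}.
  Column 1 already contains {1, 2, 5, 6}.
  Its 2×3 block (box 1) already contains {1, 2, 5, 6}.
  The only value from 1–6 not eliminated is 4, so (2,1) = 4.
For (3,2):
  Consider where 1 can go in row 3.
  (3,1) is out (column 1 already has a 1).
  (3,3) is out (column 3 already has a 1).
  (3,4) is out (column 4 already has a 1).
  So the only cell in row 3 that can hold 1 is (3,2).
  So (3,2) = 1.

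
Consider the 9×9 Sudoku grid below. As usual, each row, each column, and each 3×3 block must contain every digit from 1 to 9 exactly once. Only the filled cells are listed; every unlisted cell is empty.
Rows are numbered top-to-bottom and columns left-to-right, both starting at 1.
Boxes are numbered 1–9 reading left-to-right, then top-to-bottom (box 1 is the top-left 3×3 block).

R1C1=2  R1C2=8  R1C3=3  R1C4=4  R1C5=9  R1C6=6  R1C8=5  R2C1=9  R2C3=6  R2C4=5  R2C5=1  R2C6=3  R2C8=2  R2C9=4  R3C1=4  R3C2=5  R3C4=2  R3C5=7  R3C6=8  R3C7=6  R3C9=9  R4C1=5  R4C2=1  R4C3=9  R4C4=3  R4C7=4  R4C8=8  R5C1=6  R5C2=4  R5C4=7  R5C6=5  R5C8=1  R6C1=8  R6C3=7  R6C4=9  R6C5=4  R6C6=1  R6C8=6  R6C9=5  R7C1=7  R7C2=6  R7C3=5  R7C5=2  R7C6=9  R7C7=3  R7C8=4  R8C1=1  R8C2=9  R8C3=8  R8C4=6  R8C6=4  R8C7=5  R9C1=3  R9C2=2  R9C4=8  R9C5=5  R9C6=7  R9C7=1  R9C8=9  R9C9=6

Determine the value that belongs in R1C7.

Row 1 already contains {2, 3, 4, 5, 6, 8, 9}.
Column 7 already contains {1, 3, 4, 5, 6}.
Its 3×3 block (box 3) already contains {2, 4, 5, 6, 9}.
The only value from 1–9 not eliminated is 7, so R1C7 = 7.

7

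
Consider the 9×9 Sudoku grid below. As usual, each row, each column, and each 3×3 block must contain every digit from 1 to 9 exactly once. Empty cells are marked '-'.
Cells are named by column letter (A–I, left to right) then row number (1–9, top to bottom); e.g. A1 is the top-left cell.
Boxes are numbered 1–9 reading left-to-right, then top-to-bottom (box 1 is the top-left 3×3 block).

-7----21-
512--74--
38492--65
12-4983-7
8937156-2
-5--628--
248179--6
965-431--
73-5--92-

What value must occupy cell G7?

Row 7 already contains {1, 2, 4, 6, 7, 8, 9}.
Column G already contains {1, 2, 3, 4, 6, 8, 9}.
Its 3×3 block (box 9) already contains {1, 2, 6, 9}.
The only value from 1–9 not eliminated is 5, so G7 = 5.

5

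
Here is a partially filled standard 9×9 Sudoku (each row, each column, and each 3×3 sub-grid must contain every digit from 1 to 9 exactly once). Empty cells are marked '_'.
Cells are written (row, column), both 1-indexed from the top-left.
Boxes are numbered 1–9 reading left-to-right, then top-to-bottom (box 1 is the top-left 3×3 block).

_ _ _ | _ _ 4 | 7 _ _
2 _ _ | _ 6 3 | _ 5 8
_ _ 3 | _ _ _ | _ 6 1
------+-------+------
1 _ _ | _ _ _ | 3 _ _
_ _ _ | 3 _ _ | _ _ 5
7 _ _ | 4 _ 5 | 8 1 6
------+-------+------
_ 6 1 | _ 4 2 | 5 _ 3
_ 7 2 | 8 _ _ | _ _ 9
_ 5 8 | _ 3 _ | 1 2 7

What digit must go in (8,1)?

3

Cell (8,1) itself could take any of {3, 4} by direct elimination.
Consider where 3 can go in box 7.
(7,1) is out (row 7 already has a 3).
(9,1) is out (row 9 already has a 3).
So the only cell in box 7 that can hold 3 is (8,1).
Therefore (8,1) = 3.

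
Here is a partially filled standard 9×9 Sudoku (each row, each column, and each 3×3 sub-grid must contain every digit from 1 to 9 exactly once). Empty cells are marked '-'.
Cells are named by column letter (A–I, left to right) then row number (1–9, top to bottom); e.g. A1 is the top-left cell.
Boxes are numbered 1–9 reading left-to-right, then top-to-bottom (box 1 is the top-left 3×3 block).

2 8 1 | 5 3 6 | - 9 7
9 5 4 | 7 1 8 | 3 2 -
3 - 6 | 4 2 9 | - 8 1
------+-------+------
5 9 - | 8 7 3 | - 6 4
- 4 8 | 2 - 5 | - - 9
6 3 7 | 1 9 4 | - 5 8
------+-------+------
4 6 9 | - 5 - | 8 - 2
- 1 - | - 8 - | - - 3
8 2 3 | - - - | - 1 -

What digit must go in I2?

6

Row 2 already contains {1, 2, 3, 4, 5, 7, 8, 9}.
Column I already contains {1, 2, 3, 4, 7, 8, 9}.
Its 3×3 block (box 3) already contains {1, 2, 3, 7, 8, 9}.
The only value from 1–9 not eliminated is 6, so I2 = 6.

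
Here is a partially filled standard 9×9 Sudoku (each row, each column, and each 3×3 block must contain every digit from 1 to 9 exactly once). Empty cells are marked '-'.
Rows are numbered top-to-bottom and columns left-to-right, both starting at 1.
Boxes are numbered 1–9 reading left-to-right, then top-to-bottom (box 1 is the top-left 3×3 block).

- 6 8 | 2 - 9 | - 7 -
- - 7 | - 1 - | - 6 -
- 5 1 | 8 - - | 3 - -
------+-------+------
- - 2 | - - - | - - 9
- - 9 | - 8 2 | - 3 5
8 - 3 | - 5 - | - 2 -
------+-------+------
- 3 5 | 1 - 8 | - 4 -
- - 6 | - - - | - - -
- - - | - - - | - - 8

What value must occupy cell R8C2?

Cell R8C2 itself could take any of {1, 2, 4, 7, 8, 9} by direct elimination.
Consider where 8 can go in column 2.
R2C2 is out (box 1 already has a 8).
R4C2 is out (box 4 already has a 8).
R5C2 is out (row 5 already has a 8).
R6C2 is out (row 6 already has a 8).
R9C2 is out (row 9 already has a 8).
So the only cell in column 2 that can hold 8 is R8C2.
Therefore R8C2 = 8.

8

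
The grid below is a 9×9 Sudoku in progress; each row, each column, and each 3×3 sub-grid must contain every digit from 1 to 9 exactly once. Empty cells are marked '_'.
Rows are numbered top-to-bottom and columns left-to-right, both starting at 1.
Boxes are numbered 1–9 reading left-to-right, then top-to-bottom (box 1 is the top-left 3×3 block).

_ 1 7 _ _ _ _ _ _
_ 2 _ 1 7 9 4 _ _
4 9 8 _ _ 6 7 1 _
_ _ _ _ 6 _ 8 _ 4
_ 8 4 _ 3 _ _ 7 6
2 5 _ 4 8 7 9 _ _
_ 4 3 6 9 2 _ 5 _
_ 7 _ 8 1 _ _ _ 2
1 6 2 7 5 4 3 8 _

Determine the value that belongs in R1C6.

8

Cell R1C6 itself could take any of {3, 5, 8} by direct elimination.
Consider where 8 can go in box 2.
R1C4 is out (column 4 already has a 8).
R1C5 is out (column 5 already has a 8).
R3C4 is out (row 3 already has a 8).
R3C5 is out (row 3 already has a 8).
So the only cell in box 2 that can hold 8 is R1C6.
Therefore R1C6 = 8.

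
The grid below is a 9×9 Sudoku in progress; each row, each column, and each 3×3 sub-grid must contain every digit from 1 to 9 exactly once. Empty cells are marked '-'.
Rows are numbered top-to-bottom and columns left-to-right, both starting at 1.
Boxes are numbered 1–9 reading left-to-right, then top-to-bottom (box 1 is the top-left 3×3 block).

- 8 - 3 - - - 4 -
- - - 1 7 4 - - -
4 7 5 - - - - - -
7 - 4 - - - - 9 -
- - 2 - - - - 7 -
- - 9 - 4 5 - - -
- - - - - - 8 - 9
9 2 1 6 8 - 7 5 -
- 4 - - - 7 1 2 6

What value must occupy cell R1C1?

Cell R1C1 itself could take any of {1, 2, 6} by direct elimination.
Consider where 1 can go in box 1.
R1C3 is out (column 3 already has a 1).
R2C1 is out (row 2 already has a 1).
R2C2 is out (row 2 already has a 1).
R2C3 is out (row 2 already has a 1).
So the only cell in box 1 that can hold 1 is R1C1.
Therefore R1C1 = 1.

1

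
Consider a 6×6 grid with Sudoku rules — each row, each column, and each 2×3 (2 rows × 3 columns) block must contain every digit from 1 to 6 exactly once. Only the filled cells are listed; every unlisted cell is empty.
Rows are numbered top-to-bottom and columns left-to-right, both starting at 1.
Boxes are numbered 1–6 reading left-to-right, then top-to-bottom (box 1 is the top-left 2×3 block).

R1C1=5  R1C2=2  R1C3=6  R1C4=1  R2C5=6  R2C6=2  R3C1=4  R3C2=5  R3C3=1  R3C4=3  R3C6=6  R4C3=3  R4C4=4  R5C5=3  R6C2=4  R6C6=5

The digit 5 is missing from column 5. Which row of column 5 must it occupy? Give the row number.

4

Consider where 5 can go in column 5.
R1C5 is out (row 1 already has a 5).
R3C5 is out (row 3 already has a 5).
R6C5 is out (row 6 already has a 5).
So the only cell in column 5 that can hold 5 is R4C5.
That is row 4.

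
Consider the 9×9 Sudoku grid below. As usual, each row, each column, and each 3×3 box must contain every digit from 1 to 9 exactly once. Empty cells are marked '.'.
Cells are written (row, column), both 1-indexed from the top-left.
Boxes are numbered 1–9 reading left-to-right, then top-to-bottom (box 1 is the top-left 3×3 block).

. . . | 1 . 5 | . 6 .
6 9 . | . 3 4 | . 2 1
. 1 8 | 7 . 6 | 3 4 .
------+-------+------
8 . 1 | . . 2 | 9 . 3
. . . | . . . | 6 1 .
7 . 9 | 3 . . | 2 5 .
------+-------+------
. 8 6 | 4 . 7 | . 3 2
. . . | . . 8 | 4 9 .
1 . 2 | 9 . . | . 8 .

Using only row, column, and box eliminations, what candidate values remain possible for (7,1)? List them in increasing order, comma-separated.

Row 7 already contains {2, 3, 4, 6, 7, 8}.
Column 1 already contains {1, 6, 7, 8}.
Its 3×3 block (box 7) already contains {1, 2, 6, 8}.
Removing those from 1–9 leaves {5, 9} as the candidates for (7,1).

5,9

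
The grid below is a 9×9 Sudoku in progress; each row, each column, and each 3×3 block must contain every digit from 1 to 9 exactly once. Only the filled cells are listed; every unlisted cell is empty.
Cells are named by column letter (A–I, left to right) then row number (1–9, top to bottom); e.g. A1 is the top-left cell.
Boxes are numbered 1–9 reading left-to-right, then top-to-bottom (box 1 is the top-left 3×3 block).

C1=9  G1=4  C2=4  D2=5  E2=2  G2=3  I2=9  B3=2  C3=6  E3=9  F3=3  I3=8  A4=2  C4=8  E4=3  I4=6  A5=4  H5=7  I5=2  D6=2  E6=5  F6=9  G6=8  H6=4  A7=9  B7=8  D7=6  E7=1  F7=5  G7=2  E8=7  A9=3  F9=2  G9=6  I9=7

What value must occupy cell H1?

Cell H1 itself could take any of {1, 2, 5, 6} by direct elimination.
Consider where 2 can go in row 1.
A1 is out (column A already has a 2). B1 is out (column B already has a 2). D1 is out (column D already has a 2). E1 is out (column E already has a 2). The remaining empty cells in row 1 are similarly blocked.
So the only cell in row 1 that can hold 2 is H1.
Therefore H1 = 2.

2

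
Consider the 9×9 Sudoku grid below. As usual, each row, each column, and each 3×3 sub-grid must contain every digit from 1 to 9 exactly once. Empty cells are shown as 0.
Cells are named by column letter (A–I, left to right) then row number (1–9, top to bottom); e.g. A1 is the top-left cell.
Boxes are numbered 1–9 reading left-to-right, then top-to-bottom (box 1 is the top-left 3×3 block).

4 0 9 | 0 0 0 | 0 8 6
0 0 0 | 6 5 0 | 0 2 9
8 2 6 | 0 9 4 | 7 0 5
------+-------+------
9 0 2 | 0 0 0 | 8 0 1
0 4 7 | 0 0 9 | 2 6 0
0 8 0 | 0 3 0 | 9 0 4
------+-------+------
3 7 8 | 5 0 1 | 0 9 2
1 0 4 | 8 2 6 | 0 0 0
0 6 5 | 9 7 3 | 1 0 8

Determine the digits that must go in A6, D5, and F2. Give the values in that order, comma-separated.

6,1,8

For A6:
  Consider where 6 can go in row 6.
  C6 is out (column C already has a 6).
  D6 is out (column D already has a 6).
  F6 is out (column F already has a 6).
  H6 is out (column H already has a 6).
  So the only cell in row 6 that can hold 6 is A6.
  So A6 = 6.
For D5:
  Row 5 already contains {2, 4, 6, 7, 9}.
  Column D already contains {5, 6, 8, 9}.
  Its 3×3 block (box 5) already contains {3, 9}.
  The only value from 1–9 not eliminated is 1, so D5 = 1.
For F2:
  Consider where 8 can go in row 2.
  A2 is out (column A already has a 8).
  B2 is out (column B already has a 8).
  C2 is out (column C already has a 8).
  G2 is out (column G already has a 8).
  So the only cell in row 2 that can hold 8 is F2.
  So F2 = 8.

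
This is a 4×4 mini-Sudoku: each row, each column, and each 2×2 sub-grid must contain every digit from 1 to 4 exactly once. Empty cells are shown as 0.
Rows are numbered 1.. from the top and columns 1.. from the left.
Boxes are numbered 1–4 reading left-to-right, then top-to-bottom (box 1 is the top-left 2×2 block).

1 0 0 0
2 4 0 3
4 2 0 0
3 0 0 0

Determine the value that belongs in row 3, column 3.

3

Cell row 3, column 3 itself could take any of {1, 3} by direct elimination.
Consider where 3 can go in box 4.
row 3, column 4 is out (column 4 already has a 3).
row 4, column 3 is out (row 4 already has a 3).
row 4, column 4 is out (row 4 already has a 3).
So the only cell in box 4 that can hold 3 is row 3, column 3.
Therefore row 3, column 3 = 3.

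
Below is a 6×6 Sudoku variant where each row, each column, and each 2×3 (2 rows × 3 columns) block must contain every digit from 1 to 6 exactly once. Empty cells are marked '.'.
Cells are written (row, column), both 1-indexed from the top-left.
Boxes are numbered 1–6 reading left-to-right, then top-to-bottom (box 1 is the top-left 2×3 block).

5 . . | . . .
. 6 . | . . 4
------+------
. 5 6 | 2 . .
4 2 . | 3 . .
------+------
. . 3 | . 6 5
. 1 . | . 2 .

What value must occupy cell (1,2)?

Cell (1,2) itself could take any of {3, 4} by direct elimination.
Consider where 3 can go in column 2.
(5,2) is out (row 5 already has a 3).
So the only cell in column 2 that can hold 3 is (1,2).
Therefore (1,2) = 3.

3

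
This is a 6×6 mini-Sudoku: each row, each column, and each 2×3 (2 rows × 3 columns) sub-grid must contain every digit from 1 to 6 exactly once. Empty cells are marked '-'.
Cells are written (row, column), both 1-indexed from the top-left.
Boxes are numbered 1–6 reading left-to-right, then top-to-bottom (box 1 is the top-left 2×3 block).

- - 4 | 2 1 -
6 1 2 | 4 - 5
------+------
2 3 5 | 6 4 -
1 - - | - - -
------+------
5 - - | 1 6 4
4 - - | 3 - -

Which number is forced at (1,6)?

Cell (1,6) itself could take any of {3, 6} by direct elimination.
Consider where 6 can go in column 6.
(3,6) is out (row 3 already has a 6).
(4,6) is out (box 4 already has a 6).
(6,6) is out (box 6 already has a 6).
So the only cell in column 6 that can hold 6 is (1,6).
Therefore (1,6) = 6.

6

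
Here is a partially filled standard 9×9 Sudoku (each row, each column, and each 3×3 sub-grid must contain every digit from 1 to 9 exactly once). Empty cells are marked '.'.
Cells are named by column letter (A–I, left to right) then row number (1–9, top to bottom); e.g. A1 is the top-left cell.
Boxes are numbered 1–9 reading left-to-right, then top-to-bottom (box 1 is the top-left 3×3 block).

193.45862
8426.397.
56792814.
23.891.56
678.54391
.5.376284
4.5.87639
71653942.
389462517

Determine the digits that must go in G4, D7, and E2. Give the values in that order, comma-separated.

7,1,1

For G4:
  Row 4 already contains {1, 2, 3, 5, 6, 8, 9}.
  Column G already contains {1, 2, 3, 4, 5, 6, 8, 9}.
  Its 3×3 block (box 6) already contains {1, 2, 3, 4, 5, 6, 8, 9}.
  The only value from 1–9 not eliminated is 7, so G4 = 7.
For D7:
  Row 7 already contains {3, 4, 5, 6, 7, 8, 9}.
  Column D already contains {3, 4, 5, 6, 8, 9}.
  Its 3×3 block (box 8) already contains {2, 3, 4, 5, 6, 7, 8, 9}.
  The only value from 1–9 not eliminated is 1, so D7 = 1.
For E2:
  Row 2 already contains {2, 3, 4, 6, 7, 8, 9}.
  Column E already contains {2, 3, 4, 5, 6, 7, 8, 9}.
  Its 3×3 block (box 2) already contains {2, 3, 4, 5, 6, 8, 9}.
  The only value from 1–9 not eliminated is 1, so E2 = 1.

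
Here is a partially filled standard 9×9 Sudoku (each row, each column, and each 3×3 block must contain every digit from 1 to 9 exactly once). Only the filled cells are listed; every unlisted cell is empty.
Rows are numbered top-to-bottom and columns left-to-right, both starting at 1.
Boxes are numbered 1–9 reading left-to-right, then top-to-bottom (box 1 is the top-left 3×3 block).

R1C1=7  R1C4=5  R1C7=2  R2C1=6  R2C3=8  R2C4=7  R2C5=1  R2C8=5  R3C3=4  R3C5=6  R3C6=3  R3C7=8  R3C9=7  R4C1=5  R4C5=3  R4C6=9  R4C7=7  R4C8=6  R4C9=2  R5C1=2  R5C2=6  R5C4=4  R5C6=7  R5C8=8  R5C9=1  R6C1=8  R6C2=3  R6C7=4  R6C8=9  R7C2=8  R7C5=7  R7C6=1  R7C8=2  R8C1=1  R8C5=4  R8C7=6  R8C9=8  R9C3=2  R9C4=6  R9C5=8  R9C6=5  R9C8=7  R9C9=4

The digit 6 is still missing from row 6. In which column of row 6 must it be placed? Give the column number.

6

Consider where 6 can go in row 6.
R6C3 is out (box 4 already has a 6).
R6C4 is out (column 4 already has a 6).
R6C5 is out (column 5 already has a 6).
R6C9 is out (box 6 already has a 6).
So the only cell in row 6 that can hold 6 is R6C6.
That is column 6.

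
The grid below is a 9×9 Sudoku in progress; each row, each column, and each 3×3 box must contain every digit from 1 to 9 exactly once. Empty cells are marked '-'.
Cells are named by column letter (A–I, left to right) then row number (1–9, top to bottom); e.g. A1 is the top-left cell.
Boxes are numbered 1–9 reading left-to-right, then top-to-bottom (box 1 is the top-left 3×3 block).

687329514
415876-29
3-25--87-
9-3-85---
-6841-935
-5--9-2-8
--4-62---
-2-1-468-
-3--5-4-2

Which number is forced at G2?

Row 2 already contains {1, 2, 4, 5, 6, 7, 8, 9}.
Column G already contains {2, 4, 5, 6, 8, 9}.
Its 3×3 block (box 3) already contains {1, 2, 4, 5, 7, 8, 9}.
The only value from 1–9 not eliminated is 3, so G2 = 3.

3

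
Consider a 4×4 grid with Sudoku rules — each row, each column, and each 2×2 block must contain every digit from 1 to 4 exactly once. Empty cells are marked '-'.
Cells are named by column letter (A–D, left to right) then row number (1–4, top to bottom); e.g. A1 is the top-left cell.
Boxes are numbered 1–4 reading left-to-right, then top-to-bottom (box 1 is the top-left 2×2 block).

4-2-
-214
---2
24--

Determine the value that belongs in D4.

1

Cell D4 itself could take any of {1, 3} by direct elimination.
Consider where 1 can go in column D.
D1 is out (box 2 already has a 1).
So the only cell in column D that can hold 1 is D4.
Therefore D4 = 1.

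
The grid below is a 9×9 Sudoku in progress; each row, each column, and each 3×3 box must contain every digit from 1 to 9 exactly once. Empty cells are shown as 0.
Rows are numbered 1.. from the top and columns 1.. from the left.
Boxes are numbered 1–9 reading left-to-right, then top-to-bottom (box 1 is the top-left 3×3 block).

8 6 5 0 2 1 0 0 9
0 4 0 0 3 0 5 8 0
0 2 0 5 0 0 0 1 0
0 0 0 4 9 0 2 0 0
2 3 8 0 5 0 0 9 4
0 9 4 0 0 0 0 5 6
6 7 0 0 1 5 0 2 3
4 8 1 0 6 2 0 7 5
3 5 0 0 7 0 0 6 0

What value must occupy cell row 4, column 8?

Row 4 already contains {2, 4, 9}.
Column 8 already contains {1, 2, 5, 6, 7, 8, 9}.
Its 3×3 block (box 6) already contains {2, 4, 5, 6, 9}.
The only value from 1–9 not eliminated is 3, so row 4, column 8 = 3.

3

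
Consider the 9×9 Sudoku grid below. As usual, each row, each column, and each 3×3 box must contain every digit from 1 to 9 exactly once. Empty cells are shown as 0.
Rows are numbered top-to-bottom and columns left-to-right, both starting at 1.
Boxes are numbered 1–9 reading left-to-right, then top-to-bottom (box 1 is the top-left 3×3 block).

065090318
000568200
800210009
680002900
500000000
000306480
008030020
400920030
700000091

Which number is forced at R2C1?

Cell R2C1 itself could take any of {1, 3, 9} by direct elimination.
Consider where 3 can go in column 1.
R1C1 is out (row 1 already has a 3).
R6C1 is out (row 6 already has a 3).
R7C1 is out (row 7 already has a 3).
So the only cell in column 1 that can hold 3 is R2C1.
Therefore R2C1 = 3.

3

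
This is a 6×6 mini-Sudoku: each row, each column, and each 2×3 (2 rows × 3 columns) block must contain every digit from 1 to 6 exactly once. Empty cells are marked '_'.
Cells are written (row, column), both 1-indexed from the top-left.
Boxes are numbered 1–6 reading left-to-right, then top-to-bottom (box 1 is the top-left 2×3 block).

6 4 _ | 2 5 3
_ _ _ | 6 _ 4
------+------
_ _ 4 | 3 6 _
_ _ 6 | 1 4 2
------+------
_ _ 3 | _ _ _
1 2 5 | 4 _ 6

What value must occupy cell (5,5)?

2

Cell (5,5) itself could take any of {1, 2} by direct elimination.
Consider where 2 can go in box 6.
(5,4) is out (column 4 already has a 2).
(5,6) is out (column 6 already has a 2).
(6,5) is out (row 6 already has a 2).
So the only cell in box 6 that can hold 2 is (5,5).
Therefore (5,5) = 2.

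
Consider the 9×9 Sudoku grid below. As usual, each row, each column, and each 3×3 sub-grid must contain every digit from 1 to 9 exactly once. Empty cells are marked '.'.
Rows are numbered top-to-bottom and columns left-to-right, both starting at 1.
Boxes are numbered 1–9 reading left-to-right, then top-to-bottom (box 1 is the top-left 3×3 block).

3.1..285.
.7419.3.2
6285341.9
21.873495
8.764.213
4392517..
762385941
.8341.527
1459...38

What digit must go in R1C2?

Row 1 already contains {1, 2, 3, 5, 8}.
Column 2 already contains {1, 2, 3, 4, 6, 7, 8}.
Its 3×3 block (box 1) already contains {1, 2, 3, 4, 6, 7, 8}.
The only value from 1–9 not eliminated is 9, so R1C2 = 9.

9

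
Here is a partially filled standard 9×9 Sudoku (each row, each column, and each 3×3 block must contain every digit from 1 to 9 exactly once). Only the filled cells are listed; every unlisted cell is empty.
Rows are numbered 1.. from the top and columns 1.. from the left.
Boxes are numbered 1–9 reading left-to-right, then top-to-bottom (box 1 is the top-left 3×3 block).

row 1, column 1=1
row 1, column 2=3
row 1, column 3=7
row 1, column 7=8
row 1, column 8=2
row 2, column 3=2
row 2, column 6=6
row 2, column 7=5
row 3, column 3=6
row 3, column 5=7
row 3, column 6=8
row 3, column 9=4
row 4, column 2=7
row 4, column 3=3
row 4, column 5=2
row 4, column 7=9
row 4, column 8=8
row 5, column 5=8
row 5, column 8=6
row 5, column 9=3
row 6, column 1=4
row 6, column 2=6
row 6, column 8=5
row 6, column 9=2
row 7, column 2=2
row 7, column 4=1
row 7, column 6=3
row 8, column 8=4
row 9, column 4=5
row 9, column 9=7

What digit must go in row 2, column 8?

Cell row 2, column 8 itself could take any of {1, 3, 7, 9} by direct elimination.
Consider where 7 can go in column 8.
row 3, column 8 is out (row 3 already has a 7).
row 7, column 8 is out (box 9 already has a 7).
row 9, column 8 is out (row 9 already has a 7).
So the only cell in column 8 that can hold 7 is row 2, column 8.
Therefore row 2, column 8 = 7.

7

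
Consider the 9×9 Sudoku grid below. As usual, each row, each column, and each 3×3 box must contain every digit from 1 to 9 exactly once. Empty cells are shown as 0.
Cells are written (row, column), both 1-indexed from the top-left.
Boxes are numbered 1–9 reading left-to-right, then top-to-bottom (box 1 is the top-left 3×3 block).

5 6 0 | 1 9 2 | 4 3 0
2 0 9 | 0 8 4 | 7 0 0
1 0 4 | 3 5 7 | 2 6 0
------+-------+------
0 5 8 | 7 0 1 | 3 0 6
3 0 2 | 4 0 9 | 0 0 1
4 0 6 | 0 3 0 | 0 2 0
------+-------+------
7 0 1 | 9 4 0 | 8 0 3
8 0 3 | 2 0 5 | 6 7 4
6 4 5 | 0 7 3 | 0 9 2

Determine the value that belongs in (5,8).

Cell (5,8) itself could take any of {5, 8} by direct elimination.
Consider where 8 can go in column 8.
(2,8) is out (row 2 already has a 8).
(4,8) is out (row 4 already has a 8).
(7,8) is out (row 7 already has a 8).
So the only cell in column 8 that can hold 8 is (5,8).
Therefore (5,8) = 8.

8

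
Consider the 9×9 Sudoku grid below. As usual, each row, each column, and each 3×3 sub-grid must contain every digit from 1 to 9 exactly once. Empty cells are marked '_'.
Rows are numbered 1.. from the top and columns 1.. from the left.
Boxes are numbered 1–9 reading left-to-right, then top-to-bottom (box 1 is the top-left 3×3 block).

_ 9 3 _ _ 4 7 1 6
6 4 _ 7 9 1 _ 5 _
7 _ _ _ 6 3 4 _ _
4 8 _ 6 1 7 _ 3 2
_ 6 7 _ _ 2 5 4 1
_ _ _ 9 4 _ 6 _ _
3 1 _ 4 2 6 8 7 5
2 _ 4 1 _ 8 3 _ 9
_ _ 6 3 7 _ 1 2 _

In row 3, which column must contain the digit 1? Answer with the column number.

3

Consider where 1 can go in row 3.
row 3, column 2 is out (column 2 already has a 1).
row 3, column 4 is out (column 4 already has a 1).
row 3, column 8 is out (column 8 already has a 1).
row 3, column 9 is out (column 9 already has a 1).
So the only cell in row 3 that can hold 1 is row 3, column 3.
That is column 3.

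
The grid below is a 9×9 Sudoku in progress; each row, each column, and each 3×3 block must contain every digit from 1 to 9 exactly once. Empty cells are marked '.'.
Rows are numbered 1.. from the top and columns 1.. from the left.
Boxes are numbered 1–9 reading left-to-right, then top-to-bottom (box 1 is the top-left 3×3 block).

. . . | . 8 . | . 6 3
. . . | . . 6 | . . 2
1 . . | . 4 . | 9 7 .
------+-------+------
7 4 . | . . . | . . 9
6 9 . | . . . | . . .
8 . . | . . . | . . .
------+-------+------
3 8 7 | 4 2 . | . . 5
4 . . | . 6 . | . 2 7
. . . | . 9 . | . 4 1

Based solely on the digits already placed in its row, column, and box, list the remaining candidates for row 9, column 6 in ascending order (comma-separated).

3,5,7,8

Row 9 already contains {1, 4, 9}.
Column 6 already contains {6}.
Its 3×3 block (box 8) already contains {2, 4, 6, 9}.
Removing those from 1–9 leaves {3, 5, 7, 8} as the candidates for row 9, column 6.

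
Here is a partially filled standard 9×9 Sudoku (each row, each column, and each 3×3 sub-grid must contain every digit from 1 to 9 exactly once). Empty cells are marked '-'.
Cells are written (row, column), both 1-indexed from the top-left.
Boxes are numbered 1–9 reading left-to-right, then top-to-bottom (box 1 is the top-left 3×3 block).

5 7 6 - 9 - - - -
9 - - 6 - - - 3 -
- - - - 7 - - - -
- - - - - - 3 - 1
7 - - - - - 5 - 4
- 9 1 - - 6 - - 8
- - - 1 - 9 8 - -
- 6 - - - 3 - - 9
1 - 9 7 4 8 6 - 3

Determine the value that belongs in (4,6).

Cell (4,6) itself could take any of {2, 4, 5, 7} by direct elimination.
Consider where 7 can go in column 6.
(1,6) is out (row 1 already has a 7).
(2,6) is out (box 2 already has a 7).
(3,6) is out (row 3 already has a 7).
(5,6) is out (row 5 already has a 7).
So the only cell in column 6 that can hold 7 is (4,6).
Therefore (4,6) = 7.

7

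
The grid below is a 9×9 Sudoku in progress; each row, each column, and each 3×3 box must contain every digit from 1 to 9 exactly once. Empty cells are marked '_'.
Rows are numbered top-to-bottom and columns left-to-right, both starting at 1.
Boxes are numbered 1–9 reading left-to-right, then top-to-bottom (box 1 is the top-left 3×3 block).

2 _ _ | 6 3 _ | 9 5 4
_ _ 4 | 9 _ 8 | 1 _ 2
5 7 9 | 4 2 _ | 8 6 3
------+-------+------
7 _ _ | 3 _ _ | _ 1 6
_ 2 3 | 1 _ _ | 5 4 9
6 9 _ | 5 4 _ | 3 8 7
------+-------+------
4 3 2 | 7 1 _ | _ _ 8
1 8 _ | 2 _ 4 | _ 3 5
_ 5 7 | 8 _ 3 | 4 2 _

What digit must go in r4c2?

4

Row 4 already contains {1, 3, 6, 7}.
Column 2 already contains {2, 3, 5, 7, 8, 9}.
Its 3×3 block (box 4) already contains {2, 3, 6, 7, 9}.
The only value from 1–9 not eliminated is 4, so r4c2 = 4.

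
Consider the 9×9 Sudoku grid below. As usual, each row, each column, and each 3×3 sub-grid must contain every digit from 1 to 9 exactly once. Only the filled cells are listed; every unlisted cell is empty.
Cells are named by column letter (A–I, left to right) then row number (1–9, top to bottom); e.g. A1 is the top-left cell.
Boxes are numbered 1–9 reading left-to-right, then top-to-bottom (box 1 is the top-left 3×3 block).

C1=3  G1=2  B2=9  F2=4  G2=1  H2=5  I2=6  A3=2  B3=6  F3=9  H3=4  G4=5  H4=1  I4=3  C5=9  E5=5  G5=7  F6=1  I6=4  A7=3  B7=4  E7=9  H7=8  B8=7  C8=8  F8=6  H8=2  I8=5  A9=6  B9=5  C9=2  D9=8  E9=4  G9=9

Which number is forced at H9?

Cell H9 itself could take any of {3, 7} by direct elimination.
Consider where 3 can go in column H.
H1 is out (row 1 already has a 3).
H5 is out (box 6 already has a 3).
H6 is out (box 6 already has a 3).
So the only cell in column H that can hold 3 is H9.
Therefore H9 = 3.

3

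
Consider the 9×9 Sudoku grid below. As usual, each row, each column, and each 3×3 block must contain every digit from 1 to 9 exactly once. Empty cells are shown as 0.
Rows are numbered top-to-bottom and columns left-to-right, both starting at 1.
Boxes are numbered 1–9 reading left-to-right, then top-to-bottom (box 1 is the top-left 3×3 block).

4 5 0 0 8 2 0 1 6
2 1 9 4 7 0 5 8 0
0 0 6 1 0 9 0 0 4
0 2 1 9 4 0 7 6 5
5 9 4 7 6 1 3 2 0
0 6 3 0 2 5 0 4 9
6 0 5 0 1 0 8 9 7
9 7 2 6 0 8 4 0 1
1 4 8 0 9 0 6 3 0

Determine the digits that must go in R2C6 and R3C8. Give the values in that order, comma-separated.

For R2C6:
  Consider where 6 can go in column 6.
  R4C6 is out (row 4 already has a 6).
  R7C6 is out (row 7 already has a 6).
  R9C6 is out (row 9 already has a 6).
  So the only cell in column 6 that can hold 6 is R2C6.
  So R2C6 = 6.
For R3C8:
  Row 3 already contains {1, 4, 6, 9}.
  Column 8 already contains {1, 2, 3, 4, 6, 8, 9}.
  Its 3×3 block (box 3) already contains {1, 4, 5, 6, 8}.
  The only value from 1–9 not eliminated is 7, so R3C8 = 7.

6,7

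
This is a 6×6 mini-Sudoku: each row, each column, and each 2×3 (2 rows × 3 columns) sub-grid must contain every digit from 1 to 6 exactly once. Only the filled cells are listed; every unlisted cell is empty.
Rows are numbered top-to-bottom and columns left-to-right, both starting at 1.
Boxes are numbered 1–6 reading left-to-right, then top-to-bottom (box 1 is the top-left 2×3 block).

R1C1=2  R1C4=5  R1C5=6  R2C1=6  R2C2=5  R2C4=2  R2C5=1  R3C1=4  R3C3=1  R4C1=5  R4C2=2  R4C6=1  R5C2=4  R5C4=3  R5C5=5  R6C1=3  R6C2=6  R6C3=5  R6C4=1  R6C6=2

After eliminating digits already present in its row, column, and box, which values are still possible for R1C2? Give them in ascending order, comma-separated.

Row 1 already contains {2, 5, 6}.
Column 2 already contains {2, 4, 5, 6}.
Its 2×3 block (box 1) already contains {2, 5, 6}.
Removing those from 1–6 leaves {1, 3} as the candidates for R1C2.

1,3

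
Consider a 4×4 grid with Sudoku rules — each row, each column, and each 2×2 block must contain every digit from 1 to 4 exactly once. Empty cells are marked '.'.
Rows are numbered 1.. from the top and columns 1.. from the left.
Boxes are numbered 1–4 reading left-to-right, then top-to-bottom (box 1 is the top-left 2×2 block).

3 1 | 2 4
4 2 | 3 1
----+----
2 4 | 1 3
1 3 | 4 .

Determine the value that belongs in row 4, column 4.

Row 4 already contains {1, 3, 4}.
Column 4 already contains {1, 3, 4}.
Its 2×2 block (box 4) already contains {1, 3, 4}.
The only value from 1–4 not eliminated is 2, so row 4, column 4 = 2.

2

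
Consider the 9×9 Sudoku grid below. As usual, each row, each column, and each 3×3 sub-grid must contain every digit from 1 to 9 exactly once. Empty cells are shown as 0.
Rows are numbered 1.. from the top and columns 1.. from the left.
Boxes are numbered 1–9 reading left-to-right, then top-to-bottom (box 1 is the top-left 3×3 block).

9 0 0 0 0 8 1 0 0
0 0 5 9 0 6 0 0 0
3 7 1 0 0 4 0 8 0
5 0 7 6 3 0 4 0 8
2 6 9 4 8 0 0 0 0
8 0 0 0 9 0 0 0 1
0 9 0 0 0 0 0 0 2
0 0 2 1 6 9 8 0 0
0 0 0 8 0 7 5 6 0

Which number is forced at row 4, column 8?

Cell row 4, column 8 itself could take any of {2, 9} by direct elimination.
Consider where 9 can go in row 4.
row 4, column 2 is out (column 2 already has a 9).
row 4, column 6 is out (column 6 already has a 9).
So the only cell in row 4 that can hold 9 is row 4, column 8.
Therefore row 4, column 8 = 9.

9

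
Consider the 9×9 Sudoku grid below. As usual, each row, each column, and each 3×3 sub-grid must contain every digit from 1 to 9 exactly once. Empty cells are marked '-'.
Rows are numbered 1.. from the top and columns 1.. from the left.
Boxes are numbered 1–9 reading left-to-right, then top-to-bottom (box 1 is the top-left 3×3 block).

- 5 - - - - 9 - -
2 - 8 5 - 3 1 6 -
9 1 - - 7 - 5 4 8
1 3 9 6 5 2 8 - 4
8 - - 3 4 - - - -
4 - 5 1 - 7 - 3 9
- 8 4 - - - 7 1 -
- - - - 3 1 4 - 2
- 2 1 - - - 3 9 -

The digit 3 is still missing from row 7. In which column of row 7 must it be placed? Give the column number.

1

Consider where 3 can go in row 7.
row 7, column 4 is out (column 4 already has a 3).
row 7, column 5 is out (column 5 already has a 3).
row 7, column 6 is out (column 6 already has a 3).
row 7, column 9 is out (box 9 already has a 3).
So the only cell in row 7 that can hold 3 is row 7, column 1.
That is column 1.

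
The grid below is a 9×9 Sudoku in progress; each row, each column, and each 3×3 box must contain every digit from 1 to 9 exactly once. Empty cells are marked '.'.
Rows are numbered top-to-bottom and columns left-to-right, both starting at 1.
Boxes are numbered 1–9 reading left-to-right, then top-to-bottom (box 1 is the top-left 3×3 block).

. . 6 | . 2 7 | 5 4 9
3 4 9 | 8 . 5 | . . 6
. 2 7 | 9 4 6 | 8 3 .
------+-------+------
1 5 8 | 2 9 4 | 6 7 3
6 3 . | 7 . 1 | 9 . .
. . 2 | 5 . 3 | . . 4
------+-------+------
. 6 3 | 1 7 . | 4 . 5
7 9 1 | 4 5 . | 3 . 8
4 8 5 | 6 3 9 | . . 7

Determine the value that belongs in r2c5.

1

Row 2 already contains {3, 4, 5, 6, 8, 9}.
Column 5 already contains {2, 3, 4, 5, 7, 9}.
Its 3×3 block (box 2) already contains {2, 4, 5, 6, 7, 8, 9}.
The only value from 1–9 not eliminated is 1, so r2c5 = 1.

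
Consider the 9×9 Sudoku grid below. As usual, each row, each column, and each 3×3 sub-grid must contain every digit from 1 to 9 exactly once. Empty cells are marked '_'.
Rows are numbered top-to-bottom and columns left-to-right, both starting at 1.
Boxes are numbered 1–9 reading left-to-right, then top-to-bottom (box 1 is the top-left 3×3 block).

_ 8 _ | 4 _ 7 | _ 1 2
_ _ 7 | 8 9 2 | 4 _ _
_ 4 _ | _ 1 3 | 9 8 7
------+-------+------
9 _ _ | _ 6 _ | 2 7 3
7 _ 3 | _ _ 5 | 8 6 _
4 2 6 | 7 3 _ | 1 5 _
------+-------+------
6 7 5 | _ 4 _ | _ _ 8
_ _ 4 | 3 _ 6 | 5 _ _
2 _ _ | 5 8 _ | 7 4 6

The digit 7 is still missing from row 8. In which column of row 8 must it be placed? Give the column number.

Consider where 7 can go in row 8.
R8C1 is out (column 1 already has a 7).
R8C2 is out (column 2 already has a 7).
R8C8 is out (column 8 already has a 7).
R8C9 is out (column 9 already has a 7).
So the only cell in row 8 that can hold 7 is R8C5.
That is column 5.

5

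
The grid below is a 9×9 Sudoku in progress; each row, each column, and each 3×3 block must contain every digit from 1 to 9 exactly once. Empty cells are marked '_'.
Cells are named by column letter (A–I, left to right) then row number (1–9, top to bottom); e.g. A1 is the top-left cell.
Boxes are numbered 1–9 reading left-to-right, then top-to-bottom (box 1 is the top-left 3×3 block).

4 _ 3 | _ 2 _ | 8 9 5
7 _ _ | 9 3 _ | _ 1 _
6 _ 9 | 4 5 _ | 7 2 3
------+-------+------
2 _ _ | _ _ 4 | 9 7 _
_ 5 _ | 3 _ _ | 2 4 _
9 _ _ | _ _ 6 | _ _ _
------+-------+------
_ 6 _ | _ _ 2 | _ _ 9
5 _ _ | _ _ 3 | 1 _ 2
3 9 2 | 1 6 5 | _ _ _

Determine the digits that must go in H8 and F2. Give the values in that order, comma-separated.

For H8:
  Consider where 6 can go in box 9.
  G7 is out (row 7 already has a 6).
  H7 is out (row 7 already has a 6).
  G9 is out (row 9 already has a 6).
  H9 is out (row 9 already has a 6).
  I9 is out (row 9 already has a 6).
  So the only cell in box 9 that can hold 6 is H8.
  So H8 = 6.
For F2:
  Row 2 already contains {1, 3, 7, 9}.
  Column F already contains {2, 3, 4, 5, 6}.
  Its 3×3 block (box 2) already contains {2, 3, 4, 5, 9}.
  The only value from 1–9 not eliminated is 8, so F2 = 8.

6,8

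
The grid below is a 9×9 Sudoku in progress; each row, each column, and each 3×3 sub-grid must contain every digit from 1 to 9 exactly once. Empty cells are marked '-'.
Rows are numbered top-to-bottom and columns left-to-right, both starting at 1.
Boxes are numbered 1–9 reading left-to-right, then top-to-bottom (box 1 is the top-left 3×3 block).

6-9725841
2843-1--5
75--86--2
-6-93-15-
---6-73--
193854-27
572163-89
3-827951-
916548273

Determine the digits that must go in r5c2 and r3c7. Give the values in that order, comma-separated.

For r5c2:
  Consider where 2 can go in row 5.
  r5c1 is out (column 1 already has a 2).
  r5c3 is out (column 3 already has a 2).
  r5c5 is out (column 5 already has a 2).
  r5c8 is out (column 8 already has a 2).
  r5c9 is out (column 9 already has a 2).
  So the only cell in row 5 that can hold 2 is r5c2.
  So r5c2 = 2.
For r3c7:
  Row 3 already contains {2, 5, 6, 7, 8}.
  Column 7 already contains {1, 2, 3, 5, 8}.
  Its 3×3 block (box 3) already contains {1, 2, 4, 5, 8}.
  The only value from 1–9 not eliminated is 9, so r3c7 = 9.

2,9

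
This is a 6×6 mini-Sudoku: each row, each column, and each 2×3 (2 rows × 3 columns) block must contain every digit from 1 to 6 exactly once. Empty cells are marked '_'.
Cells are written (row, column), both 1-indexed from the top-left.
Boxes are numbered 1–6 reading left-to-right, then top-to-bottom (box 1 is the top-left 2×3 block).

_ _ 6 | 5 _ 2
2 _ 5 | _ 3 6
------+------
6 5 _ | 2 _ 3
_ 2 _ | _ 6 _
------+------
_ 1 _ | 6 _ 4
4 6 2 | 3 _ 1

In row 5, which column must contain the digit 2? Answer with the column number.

Consider where 2 can go in row 5.
(5,1) is out (column 1 already has a 2).
(5,3) is out (column 3 already has a 2).
So the only cell in row 5 that can hold 2 is (5,5).
That is column 5.

5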